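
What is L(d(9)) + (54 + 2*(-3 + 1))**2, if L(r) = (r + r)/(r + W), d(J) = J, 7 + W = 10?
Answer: 5003/2 ≈ 2501.5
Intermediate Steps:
W = 3 (W = -7 + 10 = 3)
L(r) = 2*r/(3 + r) (L(r) = (r + r)/(r + 3) = (2*r)/(3 + r) = 2*r/(3 + r))
L(d(9)) + (54 + 2*(-3 + 1))**2 = 2*9/(3 + 9) + (54 + 2*(-3 + 1))**2 = 2*9/12 + (54 + 2*(-2))**2 = 2*9*(1/12) + (54 - 4)**2 = 3/2 + 50**2 = 3/2 + 2500 = 5003/2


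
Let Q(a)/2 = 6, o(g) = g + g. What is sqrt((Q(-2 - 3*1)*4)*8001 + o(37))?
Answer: sqrt(384122) ≈ 619.78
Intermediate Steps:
o(g) = 2*g
Q(a) = 12 (Q(a) = 2*6 = 12)
sqrt((Q(-2 - 3*1)*4)*8001 + o(37)) = sqrt((12*4)*8001 + 2*37) = sqrt(48*8001 + 74) = sqrt(384048 + 74) = sqrt(384122)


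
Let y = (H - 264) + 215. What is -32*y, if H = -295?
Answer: 11008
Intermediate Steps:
y = -344 (y = (-295 - 264) + 215 = -559 + 215 = -344)
-32*y = -32*(-344) = 11008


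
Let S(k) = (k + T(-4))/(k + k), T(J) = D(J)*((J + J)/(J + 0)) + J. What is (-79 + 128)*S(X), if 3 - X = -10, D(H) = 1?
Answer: 539/26 ≈ 20.731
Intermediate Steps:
X = 13 (X = 3 - 1*(-10) = 3 + 10 = 13)
T(J) = 2 + J (T(J) = 1*((J + J)/(J + 0)) + J = 1*((2*J)/J) + J = 1*2 + J = 2 + J)
S(k) = (-2 + k)/(2*k) (S(k) = (k + (2 - 4))/(k + k) = (k - 2)/((2*k)) = (-2 + k)*(1/(2*k)) = (-2 + k)/(2*k))
(-79 + 128)*S(X) = (-79 + 128)*((1/2)*(-2 + 13)/13) = 49*((1/2)*(1/13)*11) = 49*(11/26) = 539/26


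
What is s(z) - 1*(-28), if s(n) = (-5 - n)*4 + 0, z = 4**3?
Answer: -248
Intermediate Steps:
z = 64
s(n) = -20 - 4*n (s(n) = (-20 - 4*n) + 0 = -20 - 4*n)
s(z) - 1*(-28) = (-20 - 4*64) - 1*(-28) = (-20 - 256) + 28 = -276 + 28 = -248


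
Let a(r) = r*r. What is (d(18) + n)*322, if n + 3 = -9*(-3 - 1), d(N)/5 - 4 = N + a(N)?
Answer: 567686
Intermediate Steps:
a(r) = r²
d(N) = 20 + 5*N + 5*N² (d(N) = 20 + 5*(N + N²) = 20 + (5*N + 5*N²) = 20 + 5*N + 5*N²)
n = 33 (n = -3 - 9*(-3 - 1) = -3 - 9*(-4) = -3 + 36 = 33)
(d(18) + n)*322 = ((20 + 5*18 + 5*18²) + 33)*322 = ((20 + 90 + 5*324) + 33)*322 = ((20 + 90 + 1620) + 33)*322 = (1730 + 33)*322 = 1763*322 = 567686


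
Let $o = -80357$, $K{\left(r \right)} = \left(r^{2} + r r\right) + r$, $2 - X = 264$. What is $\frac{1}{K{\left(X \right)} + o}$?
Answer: $\frac{1}{56669} \approx 1.7646 \cdot 10^{-5}$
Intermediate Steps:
$X = -262$ ($X = 2 - 264 = -262$)
$K{\left(r \right)} = r + 2 r^{2}$ ($K{\left(r \right)} = \left(r^{2} + r^{2}\right) + r = 2 r^{2} + r = r + 2 r^{2}$)
$\frac{1}{K{\left(X \right)} + o} = \frac{1}{- 262 \left(1 + 2 \left(-262\right)\right) - 80357} = \frac{1}{- 262 \left(1 - 524\right) - 80357} = \frac{1}{\left(-262\right) \left(-523\right) - 80357} = \frac{1}{137026 - 80357} = \frac{1}{56669}$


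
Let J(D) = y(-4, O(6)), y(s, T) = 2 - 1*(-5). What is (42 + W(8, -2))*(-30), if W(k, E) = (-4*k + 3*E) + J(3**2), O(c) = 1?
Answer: -330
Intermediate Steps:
y(s, T) = 7 (y(s, T) = 2 + 5 = 7)
J(D) = 7
W(k, E) = 7 - 4*k + 3*E (W(k, E) = (-4*k + 3*E) + 7 = 7 - 4*k + 3*E)
(42 + W(8, -2))*(-30) = (42 + (7 - 4*8 + 3*(-2)))*(-30) = (42 + (7 - 32 - 6))*(-30) = (42 - 31)*(-30) = 11*(-30) = -330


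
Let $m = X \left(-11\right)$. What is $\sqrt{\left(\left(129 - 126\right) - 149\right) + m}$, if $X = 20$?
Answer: $i \sqrt{366} \approx 19.131 i$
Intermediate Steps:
$m = -220$ ($m = 20 \left(-11\right) = -220$)
$\sqrt{\left(\left(129 - 126\right) - 149\right) + m} = \sqrt{\left(\left(129 - 126\right) - 149\right) - 220} = \sqrt{\left(3 - 149\right) - 220} = \sqrt{-146 - 220} = \sqrt{-366} = i \sqrt{366}$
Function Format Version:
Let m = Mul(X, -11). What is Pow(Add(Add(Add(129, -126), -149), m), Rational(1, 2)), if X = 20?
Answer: Mul(I, Pow(366, Rational(1, 2))) ≈ Mul(19.131, I)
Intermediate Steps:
m = -220 (m = Mul(20, -11) = -220)
Pow(Add(Add(Add(129, -126), -149), m), Rational(1, 2)) = Pow(Add(Add(Add(129, -126), -149), -220), Rational(1, 2)) = Pow(Add(Add(3, -149), -220), Rational(1, 2)) = Pow(Add(-146, -220), Rational(1, 2)) = Pow(-366, Rational(1, 2)) = Mul(I, Pow(366, Rational(1, 2)))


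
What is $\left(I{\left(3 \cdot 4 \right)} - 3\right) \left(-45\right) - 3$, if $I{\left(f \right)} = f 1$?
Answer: $-408$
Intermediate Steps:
$I{\left(f \right)} = f$
$\left(I{\left(3 \cdot 4 \right)} - 3\right) \left(-45\right) - 3 = \left(3 \cdot 4 - 3\right) \left(-45\right) - 3 = \left(12 - 3\right) \left(-45\right) - 3 = 9 \left(-45\right) - 3 = -405 - 3 = -408$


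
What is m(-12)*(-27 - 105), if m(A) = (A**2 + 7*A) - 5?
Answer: -7260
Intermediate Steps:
m(A) = -5 + A**2 + 7*A
m(-12)*(-27 - 105) = (-5 + (-12)**2 + 7*(-12))*(-27 - 105) = (-5 + 144 - 84)*(-132) = 55*(-132) = -7260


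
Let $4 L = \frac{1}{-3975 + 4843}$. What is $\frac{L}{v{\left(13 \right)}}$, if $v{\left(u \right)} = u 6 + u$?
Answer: $\frac{1}{315952} \approx 3.165 \cdot 10^{-6}$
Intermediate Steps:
$v{\left(u \right)} = 7 u$ ($v{\left(u \right)} = 6 u + u = 7 u$)
$L = \frac{1}{3472}$ ($L = \frac{1}{4 \left(-3975 + 4843\right)} = \frac{1}{4 \cdot 868} = \frac{1}{4} \cdot \frac{1}{868} = \frac{1}{3472} \approx 0.00028802$)
$\frac{L}{v{\left(13 \right)}} = \frac{1}{3472 \cdot 7 \cdot 13} = \frac{1}{3472 \cdot 91} = \frac{1}{3472} \cdot \frac{1}{91} = \frac{1}{315952}$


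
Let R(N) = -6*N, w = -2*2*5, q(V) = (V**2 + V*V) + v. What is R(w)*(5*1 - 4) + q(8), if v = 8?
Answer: 256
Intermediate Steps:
q(V) = 8 + 2*V**2 (q(V) = (V**2 + V*V) + 8 = (V**2 + V**2) + 8 = 2*V**2 + 8 = 8 + 2*V**2)
w = -20 (w = -4*5 = -20)
R(w)*(5*1 - 4) + q(8) = (-6*(-20))*(5*1 - 4) + (8 + 2*8**2) = 120*(5 - 4) + (8 + 2*64) = 120*1 + (8 + 128) = 120 + 136 = 256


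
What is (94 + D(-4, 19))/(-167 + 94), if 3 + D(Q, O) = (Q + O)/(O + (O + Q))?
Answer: -3109/2482 ≈ -1.2526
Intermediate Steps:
D(Q, O) = -3 + (O + Q)/(Q + 2*O) (D(Q, O) = -3 + (Q + O)/(O + (O + Q)) = -3 + (O + Q)/(Q + 2*O))
(94 + D(-4, 19))/(-167 + 94) = (94 + (-5*19 - 2*(-4))/(-4 + 2*19))/(-167 + 94) = (94 + (-95 + 8)/(-4 + 38))/(-73) = (94 - 87/34)*(-1/73) = (3109/34)*(-1/73) = -3109/2482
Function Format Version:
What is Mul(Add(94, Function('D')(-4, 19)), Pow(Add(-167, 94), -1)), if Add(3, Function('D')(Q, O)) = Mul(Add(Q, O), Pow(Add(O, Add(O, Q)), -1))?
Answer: Rational(-3109, 2482) ≈ -1.2526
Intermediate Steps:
Function('D')(Q, O) = Add(-3, Mul(Pow(Add(Q, Mul(2, O)), -1), Add(O, Q))) (Function('D')(Q, O) = Add(-3, Mul(Add(Q, O), Pow(Add(O, Add(O, Q)), -1))) = Add(-3, Mul(Add(O, Q), Pow(Add(Q, Mul(2, O)), -1))) = Add(-3, Mul(Pow(Add(Q, Mul(2, O)), -1), Add(O, Q))))
Mul(Add(94, Function('D')(-4, 19)), Pow(Add(-167, 94), -1)) = Mul(Add(94, Mul(Pow(Add(-4, Mul(2, 19)), -1), Add(Mul(-5, 19), Mul(-2, -4)))), Pow(Add(-167, 94), -1)) = Mul(Add(94, Mul(Pow(Add(-4, 38), -1), Add(-95, 8))), Pow(-73, -1)) = Mul(Add(94, Mul(Pow(34, -1), -87)), Rational(-1, 73)) = Mul(Add(94, Mul(Rational(1, 34), -87)), Rational(-1, 73)) = Mul(Add(94, Rational(-87, 34)), Rational(-1, 73)) = Mul(Rational(3109, 34), Rational(-1, 73)) = Rational(-3109, 2482)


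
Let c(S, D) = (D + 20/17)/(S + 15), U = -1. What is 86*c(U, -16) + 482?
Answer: 6646/17 ≈ 390.94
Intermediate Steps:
c(S, D) = (20/17 + D)/(15 + S) (c(S, D) = (D + 20*(1/17))/(15 + S) = (D + 20/17)/(15 + S) = (20/17 + D)/(15 + S))
86*c(U, -16) + 482 = 86*((20/17 - 16)/(15 - 1)) + 482 = 86*(-252/17/14) + 482 = 86*((1/14)*(-252/17)) + 482 = 86*(-18/17) + 482 = -1548/17 + 482 = 6646/17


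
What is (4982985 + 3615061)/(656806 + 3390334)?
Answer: 4299023/2023570 ≈ 2.1245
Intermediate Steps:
(4982985 + 3615061)/(656806 + 3390334) = 8598046/4047140 = 8598046*(1/4047140) = 4299023/2023570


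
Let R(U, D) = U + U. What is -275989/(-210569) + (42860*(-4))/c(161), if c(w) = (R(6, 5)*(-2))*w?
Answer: 4645796357/101704827 ≈ 45.679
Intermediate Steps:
R(U, D) = 2*U
c(w) = -24*w (c(w) = ((2*6)*(-2))*w = (12*(-2))*w = -24*w)
-275989/(-210569) + (42860*(-4))/c(161) = -275989/(-210569) + (42860*(-4))/((-24*161)) = -275989*(-1/210569) - 171440/(-3864) = 275989/210569 - 171440*(-1/3864) = 275989/210569 + 21430/483 = 4645796357/101704827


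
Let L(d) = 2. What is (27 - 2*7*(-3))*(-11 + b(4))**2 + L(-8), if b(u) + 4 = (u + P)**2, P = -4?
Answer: 15527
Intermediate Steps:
b(u) = -4 + (-4 + u)**2 (b(u) = -4 + (u - 4)**2 = -4 + (-4 + u)**2)
(27 - 2*7*(-3))*(-11 + b(4))**2 + L(-8) = (27 - 2*7*(-3))*(-11 + (-4 + (-4 + 4)**2))**2 + 2 = (27 - 14*(-3))*(-11 + (-4 + 0**2))**2 + 2 = (27 - 1*(-42))*(-11 + (-4 + 0))**2 + 2 = (27 + 42)*(-11 - 4)**2 + 2 = 69*(-15)**2 + 2 = 69*225 + 2 = 15525 + 2 = 15527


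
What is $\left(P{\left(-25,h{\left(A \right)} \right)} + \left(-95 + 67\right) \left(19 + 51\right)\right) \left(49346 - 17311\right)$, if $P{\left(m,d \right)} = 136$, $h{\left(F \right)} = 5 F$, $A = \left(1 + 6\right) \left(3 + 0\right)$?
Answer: $-58431840$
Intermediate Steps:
$A = 21$ ($A = 7 \cdot 3 = 21$)
$\left(P{\left(-25,h{\left(A \right)} \right)} + \left(-95 + 67\right) \left(19 + 51\right)\right) \left(49346 - 17311\right) = \left(136 + \left(-95 + 67\right) \left(19 + 51\right)\right) \left(49346 - 17311\right) = \left(136 - 1960\right) 32035 = \left(-1824\right) 32035 = -58431840$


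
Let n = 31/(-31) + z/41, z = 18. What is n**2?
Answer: 529/1681 ≈ 0.31469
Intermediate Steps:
n = -23/41 (n = 31/(-31) + 18/41 = 31*(-1/31) + 18*(1/41) = -1 + 18/41 = -23/41 ≈ -0.56098)
n**2 = (-23/41)**2 = 529/1681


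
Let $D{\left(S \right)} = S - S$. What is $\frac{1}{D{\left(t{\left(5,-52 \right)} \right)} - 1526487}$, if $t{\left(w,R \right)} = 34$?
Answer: $- \frac{1}{1526487} \approx -6.551 \cdot 10^{-7}$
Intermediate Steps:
$D{\left(S \right)} = 0$
$\frac{1}{D{\left(t{\left(5,-52 \right)} \right)} - 1526487} = \frac{1}{0 - 1526487} = \frac{1}{-1526487} = - \frac{1}{1526487}$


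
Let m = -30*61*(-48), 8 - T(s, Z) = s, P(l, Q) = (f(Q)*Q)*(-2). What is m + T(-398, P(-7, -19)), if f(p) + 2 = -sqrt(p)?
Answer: 88246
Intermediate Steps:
f(p) = -2 - sqrt(p)
P(l, Q) = -2*Q*(-2 - sqrt(Q)) (P(l, Q) = ((-2 - sqrt(Q))*Q)*(-2) = (Q*(-2 - sqrt(Q)))*(-2) = -2*Q*(-2 - sqrt(Q)))
T(s, Z) = 8 - s
m = 87840 (m = -1830*(-48) = 87840)
m + T(-398, P(-7, -19)) = 87840 + (8 - 1*(-398)) = 87840 + (8 + 398) = 87840 + 406 = 88246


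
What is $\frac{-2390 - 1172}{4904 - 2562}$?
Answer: $- \frac{1781}{1171} \approx -1.5209$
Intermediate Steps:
$\frac{-2390 - 1172}{4904 - 2562} = - \frac{3562}{2342} = \left(-3562\right) \frac{1}{2342} = - \frac{1781}{1171}$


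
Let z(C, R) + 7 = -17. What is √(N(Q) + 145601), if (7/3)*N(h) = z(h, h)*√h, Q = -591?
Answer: √(7134449 - 504*I*√591)/7 ≈ 381.58 - 0.32765*I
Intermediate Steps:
z(C, R) = -24 (z(C, R) = -7 - 17 = -24)
N(h) = -72*√h/7 (N(h) = 3*(-24*√h)/7 = -72*√h/7)
√(N(Q) + 145601) = √(-72*I*√591/7 + 145601) = √(145601 - 72*I*√591/7)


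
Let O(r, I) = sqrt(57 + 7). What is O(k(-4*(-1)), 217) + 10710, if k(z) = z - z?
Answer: 10718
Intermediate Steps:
k(z) = 0
O(r, I) = 8 (O(r, I) = sqrt(64) = 8)
O(k(-4*(-1)), 217) + 10710 = 8 + 10710 = 10718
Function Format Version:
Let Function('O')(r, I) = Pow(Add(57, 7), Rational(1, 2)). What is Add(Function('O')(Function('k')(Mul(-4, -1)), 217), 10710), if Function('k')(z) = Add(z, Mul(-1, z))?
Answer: 10718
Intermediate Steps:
Function('k')(z) = 0
Function('O')(r, I) = 8 (Function('O')(r, I) = Pow(64, Rational(1, 2)) = 8)
Add(Function('O')(Function('k')(Mul(-4, -1)), 217), 10710) = Add(8, 10710) = 10718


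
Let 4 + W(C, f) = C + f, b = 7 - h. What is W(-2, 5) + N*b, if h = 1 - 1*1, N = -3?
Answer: -22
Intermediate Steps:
h = 0 (h = 1 - 1 = 0)
b = 7 (b = 7 - 1*0 = 7 + 0 = 7)
W(C, f) = -4 + C + f (W(C, f) = -4 + (C + f) = -4 + C + f)
W(-2, 5) + N*b = (-4 - 2 + 5) - 3*7 = -1 - 21 = -22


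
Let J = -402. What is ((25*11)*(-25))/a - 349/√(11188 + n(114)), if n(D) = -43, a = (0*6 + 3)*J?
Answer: 6875/1206 - 349*√11145/11145 ≈ 2.3948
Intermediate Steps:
a = -1206 (a = (0*6 + 3)*(-402) = (0 + 3)*(-402) = 3*(-402) = -1206)
((25*11)*(-25))/a - 349/√(11188 + n(114)) = ((25*11)*(-25))/(-1206) - 349/√(11188 - 43) = (275*(-25))*(-1/1206) - 349*√11145/11145 = -6875*(-1/1206) - 349*√11145/11145 = 6875/1206 - 349*√11145/11145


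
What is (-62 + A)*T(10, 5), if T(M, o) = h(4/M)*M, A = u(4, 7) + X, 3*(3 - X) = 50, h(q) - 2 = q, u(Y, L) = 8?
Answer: -1624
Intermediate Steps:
h(q) = 2 + q
X = -41/3 (X = 3 - ⅓*50 = 3 - 50/3 = -41/3 ≈ -13.667)
A = -17/3 (A = 8 - 41/3 = -17/3 ≈ -5.6667)
T(M, o) = M*(2 + 4/M) (T(M, o) = (2 + 4/M)*M = M*(2 + 4/M))
(-62 + A)*T(10, 5) = (-62 - 17/3)*(4 + 2*10) = -203*(4 + 20)/3 = -203/3*24 = -1624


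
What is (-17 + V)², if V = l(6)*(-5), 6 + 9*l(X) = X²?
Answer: 10201/9 ≈ 1133.4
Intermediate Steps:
l(X) = -⅔ + X²/9
V = -50/3 (V = (-⅔ + (⅑)*6²)*(-5) = (-⅔ + (⅑)*36)*(-5) = (-⅔ + 4)*(-5) = (10/3)*(-5) = -50/3 ≈ -16.667)
(-17 + V)² = (-17 - 50/3)² = (-101/3)² = 10201/9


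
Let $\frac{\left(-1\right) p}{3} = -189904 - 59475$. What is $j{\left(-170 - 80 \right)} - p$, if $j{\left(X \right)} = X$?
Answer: $-748387$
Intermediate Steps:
$p = 748137$ ($p = - 3 \left(-189904 - 59475\right) = \left(-3\right) \left(-249379\right) = 748137$)
$j{\left(-170 - 80 \right)} - p = \left(-170 - 80\right) - 748137 = -250 - 748137 = -748387$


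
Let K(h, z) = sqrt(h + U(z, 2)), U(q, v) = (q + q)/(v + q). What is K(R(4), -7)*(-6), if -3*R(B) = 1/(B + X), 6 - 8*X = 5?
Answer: -2*sqrt(74030)/55 ≈ -9.8940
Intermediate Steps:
X = 1/8 (X = 3/4 - 1/8*5 = 3/4 - 5/8 = 1/8 ≈ 0.12500)
U(q, v) = 2*q/(q + v) (U(q, v) = (2*q)/(q + v) = 2*q/(q + v))
R(B) = -1/(3*(1/8 + B)) (R(B) = -1/(3*(B + 1/8)) = -1/(3*(1/8 + B)))
K(h, z) = sqrt(h + 2*z/(2 + z)) (K(h, z) = sqrt(h + 2*z/(z + 2)) = sqrt(h + 2*z/(2 + z)))
K(R(4), -7)*(-6) = sqrt((2*(-7) + (-8/(3 + 24*4))*(2 - 7))/(2 - 7))*(-6) = sqrt((-14 - 8/(3 + 96)*(-5))/(-5))*(-6) = sqrt(-(-14 - 8/99*(-5))/5)*(-6) = sqrt(-(-14 + 40/99)/5)*(-6) = sqrt(-1/5*(-1346/99))*(-6) = sqrt(1346/495)*(-6) = (sqrt(74030)/165)*(-6) = -2*sqrt(74030)/55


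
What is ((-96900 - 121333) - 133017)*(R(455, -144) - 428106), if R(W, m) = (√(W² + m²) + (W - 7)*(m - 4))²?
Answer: -1544102049938750 + 46578560000*√227761 ≈ -1.5219e+15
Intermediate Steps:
R(W, m) = (√(W² + m²) + (-7 + W)*(-4 + m))²
((-96900 - 121333) - 133017)*(R(455, -144) - 428106) = ((-96900 - 121333) - 133017)*((28 + √(455² + (-144)²) - 7*(-144) - 4*455 + 455*(-144))² - 428106) = (-218233 - 133017)*((28 + √(207025 + 20736) + 1008 - 1820 - 65520)² - 428106) = -351250*((28 + √227761 + 1008 - 1820 - 65520)² - 428106) = -351250*((-66304 + √227761)² - 428106) = -351250*(-428106 + (-66304 + √227761)²) = 150372232500 - 351250*(-66304 + √227761)²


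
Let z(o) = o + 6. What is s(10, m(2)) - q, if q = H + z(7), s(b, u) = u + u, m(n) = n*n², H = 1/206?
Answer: 617/206 ≈ 2.9951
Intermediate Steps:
z(o) = 6 + o
H = 1/206 ≈ 0.0048544
m(n) = n³
s(b, u) = 2*u
q = 2679/206 (q = 1/206 + (6 + 7) = 1/206 + 13 = 2679/206 ≈ 13.005)
s(10, m(2)) - q = 2*2³ - 1*2679/206 = 2*8 - 2679/206 = 16 - 2679/206 = 617/206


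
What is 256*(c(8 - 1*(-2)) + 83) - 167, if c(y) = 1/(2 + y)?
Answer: 63307/3 ≈ 21102.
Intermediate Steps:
256*(c(8 - 1*(-2)) + 83) - 167 = 256*(1/(2 + (8 - 1*(-2))) + 83) - 167 = 256*(1/(2 + (8 + 2)) + 83) - 167 = 256*(1/(2 + 10) + 83) - 167 = 256*(1/12 + 83) - 167 = 256*(997/12) - 167 = 63808/3 - 167 = 63307/3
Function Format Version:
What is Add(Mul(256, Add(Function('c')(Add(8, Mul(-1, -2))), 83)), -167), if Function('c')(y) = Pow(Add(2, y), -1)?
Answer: Rational(63307, 3) ≈ 21102.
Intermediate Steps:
Add(Mul(256, Add(Function('c')(Add(8, Mul(-1, -2))), 83)), -167) = Add(Mul(256, Add(Pow(Add(2, Add(8, Mul(-1, -2))), -1), 83)), -167) = Add(Mul(256, Add(Pow(Add(2, Add(8, 2)), -1), 83)), -167) = Add(Mul(256, Add(Pow(Add(2, 10), -1), 83)), -167) = Add(Mul(256, Add(Pow(12, -1), 83)), -167) = Add(Mul(256, Add(Rational(1, 12), 83)), -167) = Add(Mul(256, Rational(997, 12)), -167) = Add(Rational(63808, 3), -167) = Rational(63307, 3)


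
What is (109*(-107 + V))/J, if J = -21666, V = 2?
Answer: 3815/7222 ≈ 0.52825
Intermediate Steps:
(109*(-107 + V))/J = (109*(-107 + 2))/(-21666) = (109*(-105))*(-1/21666) = -11445*(-1/21666) = 3815/7222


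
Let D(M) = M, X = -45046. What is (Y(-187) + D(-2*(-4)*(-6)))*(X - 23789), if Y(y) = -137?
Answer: 12734475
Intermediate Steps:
(Y(-187) + D(-2*(-4)*(-6)))*(X - 23789) = (-137 - 2*(-4)*(-6))*(-45046 - 23789) = (-137 + 8*(-6))*(-68835) = (-137 - 48)*(-68835) = -185*(-68835) = 12734475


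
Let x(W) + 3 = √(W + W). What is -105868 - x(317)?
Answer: -105865 - √634 ≈ -1.0589e+5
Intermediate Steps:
x(W) = -3 + √2*√W (x(W) = -3 + √(W + W) = -3 + √(2*W) = -3 + √2*√W)
-105868 - x(317) = -105868 - (-3 + √2*√317) = -105868 - (-3 + √634) = -105868 + (3 - √634) = -105865 - √634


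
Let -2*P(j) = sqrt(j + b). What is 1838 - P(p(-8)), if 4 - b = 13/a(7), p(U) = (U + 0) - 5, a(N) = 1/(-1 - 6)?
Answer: 1838 + sqrt(82)/2 ≈ 1842.5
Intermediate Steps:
a(N) = -1/7 (a(N) = 1/(-7) = -1/7)
p(U) = -5 + U (p(U) = U - 5 = -5 + U)
b = 95 (b = 4 - 13/(-1/7) = 4 - 13*(-7) = 4 - 1*(-91) = 4 + 91 = 95)
P(j) = -sqrt(95 + j)/2 (P(j) = -sqrt(j + 95)/2 = -sqrt(95 + j)/2)
1838 - P(p(-8)) = 1838 - (-1)*sqrt(95 + (-5 - 8))/2 = 1838 - (-1)*sqrt(95 - 13)/2 = 1838 - (-1)*sqrt(82)/2 = 1838 + sqrt(82)/2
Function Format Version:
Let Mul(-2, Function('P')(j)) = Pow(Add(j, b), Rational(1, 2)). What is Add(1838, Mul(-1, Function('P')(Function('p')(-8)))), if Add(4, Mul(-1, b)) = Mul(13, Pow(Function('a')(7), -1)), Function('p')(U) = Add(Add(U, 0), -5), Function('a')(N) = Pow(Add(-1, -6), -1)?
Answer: Add(1838, Mul(Rational(1, 2), Pow(82, Rational(1, 2)))) ≈ 1842.5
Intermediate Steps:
Function('a')(N) = Rational(-1, 7) (Function('a')(N) = Pow(-7, -1) = Rational(-1, 7))
Function('p')(U) = Add(-5, U) (Function('p')(U) = Add(U, -5) = Add(-5, U))
b = 95 (b = Add(4, Mul(-1, Mul(13, Pow(Rational(-1, 7), -1)))) = Add(4, Mul(-1, Mul(13, -7))) = Add(4, Mul(-1, -91)) = Add(4, 91) = 95)
Function('P')(j) = Mul(Rational(-1, 2), Pow(Add(95, j), Rational(1, 2))) (Function('P')(j) = Mul(Rational(-1, 2), Pow(Add(j, 95), Rational(1, 2))) = Mul(Rational(-1, 2), Pow(Add(95, j), Rational(1, 2))))
Add(1838, Mul(-1, Function('P')(Function('p')(-8)))) = Add(1838, Mul(-1, Mul(Rational(-1, 2), Pow(Add(95, Add(-5, -8)), Rational(1, 2))))) = Add(1838, Mul(-1, Mul(Rational(-1, 2), Pow(Add(95, -13), Rational(1, 2))))) = Add(1838, Mul(-1, Mul(Rational(-1, 2), Pow(82, Rational(1, 2))))) = Add(1838, Mul(Rational(1, 2), Pow(82, Rational(1, 2))))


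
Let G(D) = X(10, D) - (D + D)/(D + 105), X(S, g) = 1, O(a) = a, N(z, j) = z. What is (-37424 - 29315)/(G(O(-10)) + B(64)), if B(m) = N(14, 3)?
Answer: -1268041/289 ≈ -4387.7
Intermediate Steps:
B(m) = 14
G(D) = 1 - 2*D/(105 + D) (G(D) = 1 - (D + D)/(D + 105) = 1 - 2*D/(105 + D))
(-37424 - 29315)/(G(O(-10)) + B(64)) = (-37424 - 29315)/((105 - 1*(-10))/(105 - 10) + 14) = -66739/((105 + 10)/95 + 14) = -66739/((1/95)*115 + 14) = -66739/(23/19 + 14) = -66739/289/19 = -66739*19/289 = -1268041/289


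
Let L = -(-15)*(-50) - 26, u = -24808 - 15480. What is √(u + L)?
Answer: 2*I*√10266 ≈ 202.64*I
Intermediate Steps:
u = -40288
L = -776 (L = -15*50 - 26 = -750 - 26 = -776)
√(u + L) = √(-40288 - 776) = √(-41064) = 2*I*√10266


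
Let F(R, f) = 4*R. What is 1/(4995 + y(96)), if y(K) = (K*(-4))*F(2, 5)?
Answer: 1/1923 ≈ 0.00052002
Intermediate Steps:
y(K) = -32*K (y(K) = (K*(-4))*(4*2) = -4*K*8 = -32*K)
1/(4995 + y(96)) = 1/(4995 - 32*96) = 1/(4995 - 3072) = 1/1923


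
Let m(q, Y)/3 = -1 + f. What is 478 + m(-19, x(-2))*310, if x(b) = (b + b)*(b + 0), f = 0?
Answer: -452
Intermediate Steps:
x(b) = 2*b² (x(b) = (2*b)*b = 2*b²)
m(q, Y) = -3 (m(q, Y) = 3*(-1 + 0) = 3*(-1) = -3)
478 + m(-19, x(-2))*310 = 478 - 3*310 = 478 - 930 = -452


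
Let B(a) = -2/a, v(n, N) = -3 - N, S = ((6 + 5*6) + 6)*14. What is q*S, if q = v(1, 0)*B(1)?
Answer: 3528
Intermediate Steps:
S = 588 (S = ((6 + 30) + 6)*14 = (36 + 6)*14 = 42*14 = 588)
q = 6 (q = (-3 - 1*0)*(-2/1) = (-3 + 0)*(-2*1) = -3*(-2) = 6)
q*S = 6*588 = 3528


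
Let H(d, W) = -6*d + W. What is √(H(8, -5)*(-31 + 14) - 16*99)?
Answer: I*√683 ≈ 26.134*I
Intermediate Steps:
H(d, W) = W - 6*d
√(H(8, -5)*(-31 + 14) - 16*99) = √((-5 - 6*8)*(-31 + 14) - 16*99) = √((-5 - 48)*(-17) - 1584) = √(-53*(-17) - 1584) = √(901 - 1584) = √(-683) = I*√683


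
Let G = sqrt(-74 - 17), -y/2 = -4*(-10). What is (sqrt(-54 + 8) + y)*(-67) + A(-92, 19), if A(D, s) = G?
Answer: 5360 + I*sqrt(91) - 67*I*sqrt(46) ≈ 5360.0 - 444.88*I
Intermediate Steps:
y = -80 (y = -(-8)*(-10) = -2*40 = -80)
G = I*sqrt(91) (G = sqrt(-91) = I*sqrt(91) ≈ 9.5394*I)
A(D, s) = I*sqrt(91)
(sqrt(-54 + 8) + y)*(-67) + A(-92, 19) = (sqrt(-54 + 8) - 80)*(-67) + I*sqrt(91) = (sqrt(-46) - 80)*(-67) + I*sqrt(91) = (I*sqrt(46) - 80)*(-67) + I*sqrt(91) = (-80 + I*sqrt(46))*(-67) + I*sqrt(91) = (5360 - 67*I*sqrt(46)) + I*sqrt(91) = 5360 + I*sqrt(91) - 67*I*sqrt(46)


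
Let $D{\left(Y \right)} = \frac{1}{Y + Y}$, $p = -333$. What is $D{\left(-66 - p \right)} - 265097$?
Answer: $- \frac{141561797}{534} \approx -2.651 \cdot 10^{5}$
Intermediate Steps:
$D{\left(Y \right)} = \frac{1}{2 Y}$
$D{\left(-66 - p \right)} - 265097 = \frac{1}{2 \left(-66 - -333\right)} - 265097 = \frac{1}{2 \left(-66 + 333\right)} - 265097 = \frac{1}{2 \cdot 267} - 265097 = \frac{1}{2} \cdot \frac{1}{267} - 265097 = \frac{1}{534} - 265097 = - \frac{141561797}{534}$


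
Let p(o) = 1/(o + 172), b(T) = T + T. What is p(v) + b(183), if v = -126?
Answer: 16837/46 ≈ 366.02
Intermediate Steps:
b(T) = 2*T
p(o) = 1/(172 + o)
p(v) + b(183) = 1/(172 - 126) + 2*183 = 1/46 + 366 = 16837/46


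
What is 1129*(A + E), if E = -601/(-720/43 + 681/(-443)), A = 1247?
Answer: 503203733630/348243 ≈ 1.4450e+6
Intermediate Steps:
E = 11448449/348243 (E = -601/(-720*1/43 + 681*(-1/443)) = -601/(-720/43 - 681/443) = -601/(-348243/19049) = -601*(-19049/348243) = 11448449/348243 ≈ 32.875)
1129*(A + E) = 1129*(1247 + 11448449/348243) = 1129*(445707470/348243) = 503203733630/348243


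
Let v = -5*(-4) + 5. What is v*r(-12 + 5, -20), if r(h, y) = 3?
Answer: 75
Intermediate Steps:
v = 25 (v = 20 + 5 = 25)
v*r(-12 + 5, -20) = 25*3 = 75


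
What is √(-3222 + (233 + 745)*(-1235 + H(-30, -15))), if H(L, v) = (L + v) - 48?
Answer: I*√1302006 ≈ 1141.1*I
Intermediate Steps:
H(L, v) = -48 + L + v
√(-3222 + (233 + 745)*(-1235 + H(-30, -15))) = √(-3222 + (233 + 745)*(-1235 + (-48 - 30 - 15))) = √(-3222 + 978*(-1235 - 93)) = √(-3222 + 978*(-1328)) = √(-3222 - 1298784) = √(-1302006) = I*√1302006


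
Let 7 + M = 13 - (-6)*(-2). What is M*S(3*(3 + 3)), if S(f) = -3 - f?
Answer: 126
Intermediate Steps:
M = -6 (M = -7 + (13 - (-6)*(-2)) = -7 + (13 - 1*12) = -7 + (13 - 12) = -7 + 1 = -6)
M*S(3*(3 + 3)) = -6*(-3 - 3*(3 + 3)) = -6*(-3 - 3*6) = -6*(-3 - 1*18) = -6*(-3 - 18) = -6*(-21) = 126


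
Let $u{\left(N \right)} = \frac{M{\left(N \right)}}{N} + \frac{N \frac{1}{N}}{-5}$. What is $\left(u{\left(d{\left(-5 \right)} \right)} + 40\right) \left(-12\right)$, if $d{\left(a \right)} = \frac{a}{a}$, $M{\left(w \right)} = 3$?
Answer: $- \frac{2568}{5} \approx -513.6$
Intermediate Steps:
$d{\left(a \right)} = 1$
$u{\left(N \right)} = - \frac{1}{5} + \frac{3}{N}$ ($u{\left(N \right)} = \frac{3}{N} + \frac{N \frac{1}{N}}{-5} = \frac{3}{N} + 1 \left(- \frac{1}{5}\right) = \frac{3}{N} - \frac{1}{5} = - \frac{1}{5} + \frac{3}{N}$)
$\left(u{\left(d{\left(-5 \right)} \right)} + 40\right) \left(-12\right) = \left(\frac{15 - 1}{5 \cdot 1} + 40\right) \left(-12\right) = \left(\frac{1}{5} \cdot 1 \left(15 - 1\right) + 40\right) \left(-12\right) = \left(\frac{1}{5} \cdot 1 \cdot 14 + 40\right) \left(-12\right) = \left(\frac{14}{5} + 40\right) \left(-12\right) = \frac{214}{5} \left(-12\right) = - \frac{2568}{5}$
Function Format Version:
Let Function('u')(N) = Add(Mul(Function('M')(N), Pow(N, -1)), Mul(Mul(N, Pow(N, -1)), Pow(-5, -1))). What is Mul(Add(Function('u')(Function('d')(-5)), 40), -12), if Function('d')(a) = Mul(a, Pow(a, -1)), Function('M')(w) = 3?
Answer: Rational(-2568, 5) ≈ -513.60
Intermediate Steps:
Function('d')(a) = 1
Function('u')(N) = Add(Rational(-1, 5), Mul(3, Pow(N, -1))) (Function('u')(N) = Add(Mul(3, Pow(N, -1)), Mul(Mul(N, Pow(N, -1)), Pow(-5, -1))) = Add(Mul(3, Pow(N, -1)), Mul(1, Rational(-1, 5))) = Add(Mul(3, Pow(N, -1)), Rational(-1, 5)) = Add(Rational(-1, 5), Mul(3, Pow(N, -1))))
Mul(Add(Function('u')(Function('d')(-5)), 40), -12) = Mul(Add(Mul(Rational(1, 5), Pow(1, -1), Add(15, Mul(-1, 1))), 40), -12) = Mul(Add(Mul(Rational(1, 5), 1, Add(15, -1)), 40), -12) = Mul(Add(Mul(Rational(1, 5), 1, 14), 40), -12) = Mul(Add(Rational(14, 5), 40), -12) = Mul(Rational(214, 5), -12) = Rational(-2568, 5)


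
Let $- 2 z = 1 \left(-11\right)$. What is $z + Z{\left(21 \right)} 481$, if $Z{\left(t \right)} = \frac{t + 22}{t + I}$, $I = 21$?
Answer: $\frac{10457}{21} \approx 497.95$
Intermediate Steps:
$z = \frac{11}{2}$ ($z = - \frac{1 \left(-11\right)}{2} = \left(- \frac{1}{2}\right) \left(-11\right) = \frac{11}{2} \approx 5.5$)
$Z{\left(t \right)} = \frac{22 + t}{21 + t}$ ($Z{\left(t \right)} = \frac{t + 22}{t + 21} = \frac{22 + t}{21 + t}$)
$z + Z{\left(21 \right)} 481 = \frac{11}{2} + \frac{22 + 21}{21 + 21} \cdot 481 = \frac{11}{2} + \frac{1}{42} \cdot 43 \cdot 481 = \frac{11}{2} + \frac{43}{42} \cdot 481 = \frac{11}{2} + \frac{20683}{42} = \frac{10457}{21}$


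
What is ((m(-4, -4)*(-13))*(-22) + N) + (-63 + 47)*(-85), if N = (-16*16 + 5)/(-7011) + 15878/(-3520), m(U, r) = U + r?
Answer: -11506144649/12339360 ≈ -932.47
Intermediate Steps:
N = -55218569/12339360 (N = (-256 + 5)*(-1/7011) + 15878*(-1/3520) = -251*(-1/7011) - 7939/1760 = 251/7011 - 7939/1760 = -55218569/12339360 ≈ -4.4750)
((m(-4, -4)*(-13))*(-22) + N) + (-63 + 47)*(-85) = (((-4 - 4)*(-13))*(-22) - 55218569/12339360) + (-63 + 47)*(-85) = (-8*(-13)*(-22) - 55218569/12339360) - 16*(-85) = (104*(-22) - 55218569/12339360) + 1360 = (-2288 - 55218569/12339360) + 1360 = -28287674249/12339360 + 1360 = -11506144649/12339360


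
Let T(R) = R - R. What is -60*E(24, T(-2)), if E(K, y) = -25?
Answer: 1500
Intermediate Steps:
T(R) = 0
-60*E(24, T(-2)) = -60*(-25) = 1500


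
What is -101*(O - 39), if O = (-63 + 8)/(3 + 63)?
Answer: 24139/6 ≈ 4023.2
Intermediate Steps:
O = -5/6 (O = -55/66 = -55*1/66 = -5/6 ≈ -0.83333)
-101*(O - 39) = -101*(-5/6 - 39) = -101*(-239/6) = 24139/6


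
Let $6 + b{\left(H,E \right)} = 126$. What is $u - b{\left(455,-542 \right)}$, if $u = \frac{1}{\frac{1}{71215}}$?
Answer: $71095$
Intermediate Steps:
$b{\left(H,E \right)} = 120$ ($b{\left(H,E \right)} = -6 + 126 = 120$)
$u = 71215$ ($u = \frac{1}{\frac{1}{71215}} = 71215$)
$u - b{\left(455,-542 \right)} = 71215 - 120 = 71095$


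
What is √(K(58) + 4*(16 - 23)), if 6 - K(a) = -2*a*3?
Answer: √326 ≈ 18.055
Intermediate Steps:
K(a) = 6 + 6*a (K(a) = 6 - (-2*a)*3 = 6 - (-6)*a = 6 + 6*a)
√(K(58) + 4*(16 - 23)) = √((6 + 6*58) + 4*(16 - 23)) = √((6 + 348) + 4*(-7)) = √(354 - 28) = √326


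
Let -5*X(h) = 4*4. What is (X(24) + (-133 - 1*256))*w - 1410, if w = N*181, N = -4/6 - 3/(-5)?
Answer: 249191/75 ≈ 3322.5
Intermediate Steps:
X(h) = -16/5 (X(h) = -4*4/5 = -⅕*16 = -16/5)
N = -1/15 (N = -4*⅙ - 3*(-⅕) = -⅔ + ⅗ = -1/15 ≈ -0.066667)
w = -181/15 (w = -1/15*181 = -181/15 ≈ -12.067)
(X(24) + (-133 - 1*256))*w - 1410 = (-16/5 + (-133 - 1*256))*(-181/15) - 1410 = (-16/5 + (-133 - 256))*(-181/15) - 1410 = (-16/5 - 389)*(-181/15) - 1410 = -1961/5*(-181/15) - 1410 = 354941/75 - 1410 = 249191/75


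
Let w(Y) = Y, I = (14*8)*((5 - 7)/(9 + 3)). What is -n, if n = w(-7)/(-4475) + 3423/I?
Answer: 6564769/35800 ≈ 183.37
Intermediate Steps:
I = -56/3 (I = 112*(-2/12) = 112*(-2*1/12) = 112*(-⅙) = -56/3 ≈ -18.667)
n = -6564769/35800 (n = -7/(-4475) + 3423/(-56/3) = -7*(-1/4475) + 3423*(-3/56) = 7/4475 - 1467/8 = -6564769/35800 ≈ -183.37)
-n = -1*(-6564769/35800) = 6564769/35800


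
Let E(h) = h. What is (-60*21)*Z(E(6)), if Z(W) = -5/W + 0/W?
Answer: 1050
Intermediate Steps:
Z(W) = -5/W (Z(W) = -5/W + 0 = -5/W)
(-60*21)*Z(E(6)) = (-60*21)*(-5/6) = -(-6300)/6 = -1260*(-⅚) = 1050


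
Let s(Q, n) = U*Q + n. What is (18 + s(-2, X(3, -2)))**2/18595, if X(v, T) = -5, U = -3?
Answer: 361/18595 ≈ 0.019414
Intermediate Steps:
s(Q, n) = n - 3*Q (s(Q, n) = -3*Q + n = n - 3*Q)
(18 + s(-2, X(3, -2)))**2/18595 = (18 + (-5 - 3*(-2)))**2/18595 = (18 + (-5 + 6))**2*(1/18595) = (18 + 1)**2*(1/18595) = 19**2*(1/18595) = 361*(1/18595) = 361/18595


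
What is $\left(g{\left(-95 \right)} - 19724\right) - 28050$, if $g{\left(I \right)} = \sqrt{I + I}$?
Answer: $-47774 + i \sqrt{190} \approx -47774.0 + 13.784 i$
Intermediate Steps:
$g{\left(I \right)} = \sqrt{2} \sqrt{I}$ ($g{\left(I \right)} = \sqrt{2 I} = \sqrt{2} \sqrt{I}$)
$\left(g{\left(-95 \right)} - 19724\right) - 28050 = \left(\sqrt{2} \sqrt{-95} - 19724\right) - 28050 = \left(\sqrt{2} i \sqrt{95} - 19724\right) - 28050 = \left(i \sqrt{190} - 19724\right) - 28050 = \left(-19724 + i \sqrt{190}\right) - 28050 = -47774 + i \sqrt{190}$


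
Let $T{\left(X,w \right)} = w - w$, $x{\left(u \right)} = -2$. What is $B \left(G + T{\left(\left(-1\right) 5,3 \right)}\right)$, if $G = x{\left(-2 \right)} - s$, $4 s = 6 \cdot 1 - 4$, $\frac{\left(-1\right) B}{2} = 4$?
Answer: $20$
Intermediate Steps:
$B = -8$ ($B = \left(-2\right) 4 = -8$)
$T{\left(X,w \right)} = 0$
$s = \frac{1}{2}$ ($s = \frac{6 \cdot 1 - 4}{4} = \frac{6 - 4}{4} = \frac{1}{4} \cdot 2 = \frac{1}{2} \approx 0.5$)
$G = - \frac{5}{2}$ ($G = -2 - \frac{1}{2} = - \frac{5}{2} \approx -2.5$)
$B \left(G + T{\left(\left(-1\right) 5,3 \right)}\right) = - 8 \left(- \frac{5}{2} + 0\right) = \left(-8\right) \left(- \frac{5}{2}\right) = 20$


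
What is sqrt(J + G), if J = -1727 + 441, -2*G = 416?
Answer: 3*I*sqrt(166) ≈ 38.652*I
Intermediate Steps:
G = -208 (G = -1/2*416 = -208)
J = -1286
sqrt(J + G) = sqrt(-1286 - 208) = sqrt(-1494) = 3*I*sqrt(166)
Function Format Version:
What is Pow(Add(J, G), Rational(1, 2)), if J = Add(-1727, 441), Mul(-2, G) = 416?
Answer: Mul(3, I, Pow(166, Rational(1, 2))) ≈ Mul(38.652, I)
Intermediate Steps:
G = -208 (G = Mul(Rational(-1, 2), 416) = -208)
J = -1286
Pow(Add(J, G), Rational(1, 2)) = Pow(Add(-1286, -208), Rational(1, 2)) = Pow(-1494, Rational(1, 2)) = Mul(3, I, Pow(166, Rational(1, 2)))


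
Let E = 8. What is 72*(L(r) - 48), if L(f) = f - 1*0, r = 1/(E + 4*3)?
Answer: -17262/5 ≈ -3452.4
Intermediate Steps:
r = 1/20 (r = 1/(8 + 4*3) = 1/(8 + 12) = 1/20 ≈ 0.050000)
L(f) = f (L(f) = f + 0 = f)
72*(L(r) - 48) = 72*(1/20 - 48) = 72*(-959/20) = -17262/5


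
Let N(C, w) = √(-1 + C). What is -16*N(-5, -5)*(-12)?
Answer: 192*I*√6 ≈ 470.3*I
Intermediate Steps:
-16*N(-5, -5)*(-12) = -16*√(-1 - 5)*(-12) = -16*I*√6*(-12) = 192*I*√6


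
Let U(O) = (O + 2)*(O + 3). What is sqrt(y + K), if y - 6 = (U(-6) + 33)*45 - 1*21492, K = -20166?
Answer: 3*I*sqrt(4403) ≈ 199.07*I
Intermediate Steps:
U(O) = (2 + O)*(3 + O)
y = -19461 (y = 6 + (((6 + (-6)**2 + 5*(-6)) + 33)*45 - 1*21492) = 6 + (((6 + 36 - 30) + 33)*45 - 21492) = 6 + ((12 + 33)*45 - 21492) = 6 + (45*45 - 21492) = 6 + (2025 - 21492) = 6 - 19467 = -19461)
sqrt(y + K) = sqrt(-19461 - 20166) = sqrt(-39627) = 3*I*sqrt(4403)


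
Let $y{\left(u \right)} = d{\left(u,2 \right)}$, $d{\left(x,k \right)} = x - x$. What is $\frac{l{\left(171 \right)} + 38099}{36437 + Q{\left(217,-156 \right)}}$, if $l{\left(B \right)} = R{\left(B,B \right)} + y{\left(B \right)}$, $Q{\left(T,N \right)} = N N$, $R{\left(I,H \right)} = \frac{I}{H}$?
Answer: $\frac{38100}{60773} \approx 0.62692$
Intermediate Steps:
$d{\left(x,k \right)} = 0$
$Q{\left(T,N \right)} = N^{2}$
$y{\left(u \right)} = 0$
$l{\left(B \right)} = 1$ ($l{\left(B \right)} = \frac{B}{B} + 0 = 1 + 0 = 1$)
$\frac{l{\left(171 \right)} + 38099}{36437 + Q{\left(217,-156 \right)}} = \frac{1 + 38099}{36437 + \left(-156\right)^{2}} = \frac{38100}{36437 + 24336} = \frac{38100}{60773}$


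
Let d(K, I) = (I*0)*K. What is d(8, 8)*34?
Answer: 0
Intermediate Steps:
d(K, I) = 0 (d(K, I) = 0*K = 0)
d(8, 8)*34 = 0*34 = 0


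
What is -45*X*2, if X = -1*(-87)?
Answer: -7830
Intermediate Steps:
X = 87
-45*X*2 = -45*87*2 = -3915*2 = -7830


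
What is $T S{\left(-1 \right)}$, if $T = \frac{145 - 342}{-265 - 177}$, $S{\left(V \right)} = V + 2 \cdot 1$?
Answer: $\frac{197}{442} \approx 0.4457$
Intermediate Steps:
$S{\left(V \right)} = 2 + V$ ($S{\left(V \right)} = V + 2 = 2 + V$)
$T = \frac{197}{442}$ ($T = - \frac{197}{-442} = \left(-197\right) \left(- \frac{1}{442}\right) = \frac{197}{442} \approx 0.4457$)
$T S{\left(-1 \right)} = \frac{197 \left(2 - 1\right)}{442} = \frac{197}{442} \cdot 1 = \frac{197}{442}$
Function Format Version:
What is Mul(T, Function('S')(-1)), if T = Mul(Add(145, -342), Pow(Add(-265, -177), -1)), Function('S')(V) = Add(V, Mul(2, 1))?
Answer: Rational(197, 442) ≈ 0.44570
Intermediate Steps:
Function('S')(V) = Add(2, V) (Function('S')(V) = Add(V, 2) = Add(2, V))
T = Rational(197, 442) (T = Mul(-197, Pow(-442, -1)) = Mul(-197, Rational(-1, 442)) = Rational(197, 442) ≈ 0.44570)
Mul(T, Function('S')(-1)) = Mul(Rational(197, 442), Add(2, -1)) = Mul(Rational(197, 442), 1) = Rational(197, 442)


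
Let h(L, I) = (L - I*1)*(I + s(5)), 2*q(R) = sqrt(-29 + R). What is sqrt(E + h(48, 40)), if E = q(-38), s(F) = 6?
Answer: sqrt(1472 + 2*I*sqrt(67))/2 ≈ 19.184 + 0.10667*I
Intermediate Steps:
q(R) = sqrt(-29 + R)/2
E = I*sqrt(67)/2 (E = sqrt(-29 - 38)/2 = sqrt(-67)/2 = (I*sqrt(67))/2 = I*sqrt(67)/2 ≈ 4.0927*I)
h(L, I) = (6 + I)*(L - I) (h(L, I) = (L - I*1)*(I + 6) = (L - I)*(6 + I) = (6 + I)*(L - I))
sqrt(E + h(48, 40)) = sqrt(I*sqrt(67)/2 + (-1*40**2 - 6*40 + 6*48 + 40*48)) = sqrt(I*sqrt(67)/2 + (-1*1600 - 240 + 288 + 1920)) = sqrt(I*sqrt(67)/2 + (-1600 - 240 + 288 + 1920)) = sqrt(I*sqrt(67)/2 + 368) = sqrt(368 + I*sqrt(67)/2)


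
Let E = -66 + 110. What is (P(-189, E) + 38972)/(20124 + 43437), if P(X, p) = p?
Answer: 39016/63561 ≈ 0.61384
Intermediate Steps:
E = 44
(P(-189, E) + 38972)/(20124 + 43437) = (44 + 38972)/(20124 + 43437) = 39016/63561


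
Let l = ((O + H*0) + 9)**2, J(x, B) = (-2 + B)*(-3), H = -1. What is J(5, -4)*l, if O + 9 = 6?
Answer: 648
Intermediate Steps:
O = -3 (O = -9 + 6 = -3)
J(x, B) = 6 - 3*B
l = 36 (l = ((-3 - 1*0) + 9)**2 = ((-3 + 0) + 9)**2 = (-3 + 9)**2 = 6**2 = 36)
J(5, -4)*l = (6 - 3*(-4))*36 = (6 + 12)*36 = 18*36 = 648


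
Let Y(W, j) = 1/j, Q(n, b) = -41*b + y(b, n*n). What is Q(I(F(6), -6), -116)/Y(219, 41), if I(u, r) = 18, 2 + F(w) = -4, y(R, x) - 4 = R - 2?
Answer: 190322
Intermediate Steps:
y(R, x) = 2 + R (y(R, x) = 4 + (R - 2) = 4 + (-2 + R) = 2 + R)
F(w) = -6 (F(w) = -2 - 4 = -6)
Q(n, b) = 2 - 40*b (Q(n, b) = -41*b + (2 + b) = 2 - 40*b)
Q(I(F(6), -6), -116)/Y(219, 41) = (2 - 40*(-116))/(1/41) = (2 + 4640)/(1/41) = 4642*41 = 190322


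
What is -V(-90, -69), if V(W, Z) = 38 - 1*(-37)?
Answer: -75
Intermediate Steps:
V(W, Z) = 75 (V(W, Z) = 38 + 37 = 75)
-V(-90, -69) = -1*75 = -75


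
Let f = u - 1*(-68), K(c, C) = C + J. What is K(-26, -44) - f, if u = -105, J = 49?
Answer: 42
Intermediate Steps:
K(c, C) = 49 + C (K(c, C) = C + 49 = 49 + C)
f = -37 (f = -105 - 1*(-68) = -105 + 68 = -37)
K(-26, -44) - f = (49 - 44) - 1*(-37) = 5 + 37 = 42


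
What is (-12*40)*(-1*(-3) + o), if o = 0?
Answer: -1440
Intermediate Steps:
(-12*40)*(-1*(-3) + o) = (-12*40)*(-1*(-3) + 0) = -480*(3 + 0) = -480*3 = -1440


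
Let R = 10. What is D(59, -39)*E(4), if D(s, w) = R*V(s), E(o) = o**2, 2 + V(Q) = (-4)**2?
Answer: 2240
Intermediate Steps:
V(Q) = 14 (V(Q) = -2 + (-4)**2 = -2 + 16 = 14)
D(s, w) = 140 (D(s, w) = 10*14 = 140)
D(59, -39)*E(4) = 140*4**2 = 140*16 = 2240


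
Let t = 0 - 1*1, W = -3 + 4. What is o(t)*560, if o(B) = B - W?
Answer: -1120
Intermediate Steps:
W = 1
t = -1 (t = 0 - 1 = -1)
o(B) = -1 + B (o(B) = B - 1*1 = B - 1 = -1 + B)
o(t)*560 = (-1 - 1)*560 = -2*560 = -1120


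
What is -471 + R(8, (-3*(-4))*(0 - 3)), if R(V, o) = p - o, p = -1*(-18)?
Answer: -417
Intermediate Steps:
p = 18
R(V, o) = 18 - o
-471 + R(8, (-3*(-4))*(0 - 3)) = -471 + (18 - (-3*(-4))*(0 - 3)) = -471 + (18 - 12*(-3)) = -471 + (18 - 1*(-36)) = -471 + (18 + 36) = -471 + 54 = -417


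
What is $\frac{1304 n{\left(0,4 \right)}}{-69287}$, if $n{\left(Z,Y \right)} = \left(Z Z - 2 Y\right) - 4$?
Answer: $\frac{15648}{69287} \approx 0.22584$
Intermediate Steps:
$n{\left(Z,Y \right)} = -4 + Z^{2} - 2 Y$ ($n{\left(Z,Y \right)} = \left(Z^{2} - 2 Y\right) - 4 = -4 + Z^{2} - 2 Y$)
$\frac{1304 n{\left(0,4 \right)}}{-69287} = \frac{1304 \left(-4 + 0^{2} - 8\right)}{-69287} = 1304 \left(-4 + 0 - 8\right) \left(- \frac{1}{69287}\right) = 1304 \left(-12\right) \left(- \frac{1}{69287}\right) = \left(-15648\right) \left(- \frac{1}{69287}\right) = \frac{15648}{69287}$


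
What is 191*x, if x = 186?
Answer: 35526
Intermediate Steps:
191*x = 191*186 = 35526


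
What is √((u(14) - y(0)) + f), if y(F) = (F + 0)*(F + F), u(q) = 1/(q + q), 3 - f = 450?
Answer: I*√87605/14 ≈ 21.142*I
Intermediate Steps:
f = -447 (f = 3 - 1*450 = 3 - 450 = -447)
u(q) = 1/(2*q)
y(F) = 2*F² (y(F) = F*(2*F) = 2*F²)
√((u(14) - y(0)) + f) = √(((½)/14 - 2*0²) - 447) = √(((½)*(1/14) - 2*0) - 447) = √((1/28 - 1*0) - 447) = √((1/28 + 0) - 447) = √(1/28 - 447) = √(-12515/28) = I*√87605/14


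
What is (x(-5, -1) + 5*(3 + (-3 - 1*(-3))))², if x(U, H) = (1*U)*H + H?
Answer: 361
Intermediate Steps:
x(U, H) = H + H*U (x(U, H) = U*H + H = H*U + H = H + H*U)
(x(-5, -1) + 5*(3 + (-3 - 1*(-3))))² = (-(1 - 5) + 5*(3 + (-3 - 1*(-3))))² = (-1*(-4) + 5*(3 + (-3 + 3)))² = (4 + 5*(3 + 0))² = (4 + 5*3)² = (4 + 15)² = 19² = 361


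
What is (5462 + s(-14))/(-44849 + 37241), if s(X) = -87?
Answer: -5375/7608 ≈ -0.70649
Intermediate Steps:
(5462 + s(-14))/(-44849 + 37241) = (5462 - 87)/(-44849 + 37241) = 5375/(-7608) = 5375*(-1/7608) = -5375/7608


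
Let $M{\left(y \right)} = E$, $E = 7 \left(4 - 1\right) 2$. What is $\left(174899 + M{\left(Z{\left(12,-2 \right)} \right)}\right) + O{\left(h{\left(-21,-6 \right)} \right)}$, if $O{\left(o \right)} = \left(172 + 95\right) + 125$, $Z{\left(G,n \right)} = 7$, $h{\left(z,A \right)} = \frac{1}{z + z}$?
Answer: $175333$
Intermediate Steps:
$h{\left(z,A \right)} = \frac{1}{2 z}$
$E = 42$ ($E = 7 \cdot 3 \cdot 2 = 21 \cdot 2 = 42$)
$M{\left(y \right)} = 42$
$O{\left(o \right)} = 392$ ($O{\left(o \right)} = 267 + 125 = 392$)
$\left(174899 + M{\left(Z{\left(12,-2 \right)} \right)}\right) + O{\left(h{\left(-21,-6 \right)} \right)} = \left(174899 + 42\right) + 392 = 174941 + 392 = 175333$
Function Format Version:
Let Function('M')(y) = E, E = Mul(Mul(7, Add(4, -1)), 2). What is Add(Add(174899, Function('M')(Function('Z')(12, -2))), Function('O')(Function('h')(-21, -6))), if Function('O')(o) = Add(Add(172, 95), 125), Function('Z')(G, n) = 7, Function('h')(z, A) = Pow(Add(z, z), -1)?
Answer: 175333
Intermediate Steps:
Function('h')(z, A) = Mul(Rational(1, 2), Pow(z, -1)) (Function('h')(z, A) = Pow(Mul(2, z), -1) = Mul(Rational(1, 2), Pow(z, -1)))
E = 42 (E = Mul(Mul(7, 3), 2) = Mul(21, 2) = 42)
Function('M')(y) = 42
Function('O')(o) = 392 (Function('O')(o) = Add(267, 125) = 392)
Add(Add(174899, Function('M')(Function('Z')(12, -2))), Function('O')(Function('h')(-21, -6))) = Add(Add(174899, 42), 392) = Add(174941, 392) = 175333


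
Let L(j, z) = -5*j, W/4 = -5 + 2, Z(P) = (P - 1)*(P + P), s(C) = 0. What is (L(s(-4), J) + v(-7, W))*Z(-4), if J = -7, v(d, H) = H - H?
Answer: 0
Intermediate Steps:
Z(P) = 2*P*(-1 + P) (Z(P) = (-1 + P)*(2*P) = 2*P*(-1 + P))
W = -12 (W = 4*(-5 + 2) = 4*(-3) = -12)
v(d, H) = 0
(L(s(-4), J) + v(-7, W))*Z(-4) = (-5*0 + 0)*(2*(-4)*(-1 - 4)) = (0 + 0)*(2*(-4)*(-5)) = 0*40 = 0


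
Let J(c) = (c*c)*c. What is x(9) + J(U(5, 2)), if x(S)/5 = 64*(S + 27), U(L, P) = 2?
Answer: 11528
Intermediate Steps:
J(c) = c**3 (J(c) = c**2*c = c**3)
x(S) = 8640 + 320*S (x(S) = 5*(64*(S + 27)) = 5*(64*(27 + S)) = 5*(1728 + 64*S) = 8640 + 320*S)
x(9) + J(U(5, 2)) = (8640 + 320*9) + 2**3 = (8640 + 2880) + 8 = 11520 + 8 = 11528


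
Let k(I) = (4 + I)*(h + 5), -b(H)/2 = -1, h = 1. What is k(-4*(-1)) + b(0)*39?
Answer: 126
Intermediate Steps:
b(H) = 2 (b(H) = -2*(-1) = 2)
k(I) = 24 + 6*I (k(I) = (4 + I)*(1 + 5) = (4 + I)*6 = 24 + 6*I)
k(-4*(-1)) + b(0)*39 = (24 + 6*(-4*(-1))) + 2*39 = (24 + 6*4) + 78 = (24 + 24) + 78 = 48 + 78 = 126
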